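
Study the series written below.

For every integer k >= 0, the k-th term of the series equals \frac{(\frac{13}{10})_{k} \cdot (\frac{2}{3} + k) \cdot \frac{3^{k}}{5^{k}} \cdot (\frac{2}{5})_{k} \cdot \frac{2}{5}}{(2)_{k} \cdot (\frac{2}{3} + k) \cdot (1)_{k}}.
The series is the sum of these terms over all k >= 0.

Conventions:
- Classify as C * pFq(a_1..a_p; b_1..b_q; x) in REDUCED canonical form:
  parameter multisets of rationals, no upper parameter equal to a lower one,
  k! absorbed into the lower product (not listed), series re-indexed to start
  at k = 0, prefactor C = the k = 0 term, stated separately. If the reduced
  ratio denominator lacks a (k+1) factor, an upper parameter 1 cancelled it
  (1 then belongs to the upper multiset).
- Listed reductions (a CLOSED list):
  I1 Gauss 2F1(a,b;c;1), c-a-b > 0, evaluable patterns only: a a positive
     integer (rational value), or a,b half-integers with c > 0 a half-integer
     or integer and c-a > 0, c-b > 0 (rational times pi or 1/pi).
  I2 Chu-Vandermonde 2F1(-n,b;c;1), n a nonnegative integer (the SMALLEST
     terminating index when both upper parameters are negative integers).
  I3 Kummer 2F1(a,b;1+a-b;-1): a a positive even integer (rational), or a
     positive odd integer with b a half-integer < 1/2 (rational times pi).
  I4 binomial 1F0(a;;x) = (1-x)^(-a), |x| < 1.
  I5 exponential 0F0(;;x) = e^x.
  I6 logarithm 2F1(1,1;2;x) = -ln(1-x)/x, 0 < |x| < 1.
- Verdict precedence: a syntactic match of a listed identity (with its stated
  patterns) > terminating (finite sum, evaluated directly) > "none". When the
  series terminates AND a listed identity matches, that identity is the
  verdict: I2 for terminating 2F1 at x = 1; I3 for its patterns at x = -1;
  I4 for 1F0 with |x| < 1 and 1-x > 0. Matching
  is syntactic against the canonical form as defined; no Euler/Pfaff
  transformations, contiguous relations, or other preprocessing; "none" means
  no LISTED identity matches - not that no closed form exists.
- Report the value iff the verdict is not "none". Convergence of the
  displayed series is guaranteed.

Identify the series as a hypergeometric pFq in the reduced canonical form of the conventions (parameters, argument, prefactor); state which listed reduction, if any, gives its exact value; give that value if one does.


This is \frac{2}{5} * 2F1(\frac{2}{5}, \frac{13}{10}; 2; \frac{3}{5}) in reduced canonical form. Verdict: none here - no I1-I6 shape fits x = \frac{3}{5} with lower {2}.

Structural cue: with t_0 = \frac{2}{5}, (1)_k (prefactor 2/5) is k! itself.
Ratio: r(k) = \frac{3}{5} * (k+\frac{2}{5}) (k+\frac{13}{10}) / [(k+2) (k+1)] - poly over poly, x = \frac{3}{5} from leading terms; C = \frac{2}{5} at k = 0.


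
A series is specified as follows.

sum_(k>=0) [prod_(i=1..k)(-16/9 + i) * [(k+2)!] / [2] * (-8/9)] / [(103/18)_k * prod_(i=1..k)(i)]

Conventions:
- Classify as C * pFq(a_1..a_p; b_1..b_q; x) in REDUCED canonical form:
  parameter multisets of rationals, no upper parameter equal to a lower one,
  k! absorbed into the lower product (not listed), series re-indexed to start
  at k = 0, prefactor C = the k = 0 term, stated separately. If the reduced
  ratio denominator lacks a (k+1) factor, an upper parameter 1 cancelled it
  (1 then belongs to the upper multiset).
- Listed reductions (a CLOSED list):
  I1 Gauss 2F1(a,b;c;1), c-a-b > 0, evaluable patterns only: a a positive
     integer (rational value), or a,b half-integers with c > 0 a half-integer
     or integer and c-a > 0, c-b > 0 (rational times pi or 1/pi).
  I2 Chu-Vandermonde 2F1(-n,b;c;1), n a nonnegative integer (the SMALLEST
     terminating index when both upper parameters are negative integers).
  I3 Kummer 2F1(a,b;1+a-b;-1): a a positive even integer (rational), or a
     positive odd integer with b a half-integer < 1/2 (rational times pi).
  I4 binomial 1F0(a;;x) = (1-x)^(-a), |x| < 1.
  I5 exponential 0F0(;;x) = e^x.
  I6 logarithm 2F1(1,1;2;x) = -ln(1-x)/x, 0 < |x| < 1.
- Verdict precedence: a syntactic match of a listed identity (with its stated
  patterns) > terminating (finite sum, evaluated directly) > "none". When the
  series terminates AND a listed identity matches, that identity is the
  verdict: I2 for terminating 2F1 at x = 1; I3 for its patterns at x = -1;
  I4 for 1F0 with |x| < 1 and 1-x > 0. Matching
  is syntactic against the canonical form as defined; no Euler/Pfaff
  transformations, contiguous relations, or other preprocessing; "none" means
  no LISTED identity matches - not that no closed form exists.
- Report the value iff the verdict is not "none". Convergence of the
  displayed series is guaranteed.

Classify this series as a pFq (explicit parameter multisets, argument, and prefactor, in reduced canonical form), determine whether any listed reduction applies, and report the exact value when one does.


x = 1 here; the reduced form reads 2F1, upper {-7/9, 3}, lower {103/18}, C = -8/9. Verdict: Gauss (I1, integer-parameter pattern) matches (x = 1: the Gamma ratio telescopes since c-a-b = 7/2 > 0 and a = 3 in Z>0). Value: -318920/649539.

First insight: from the first term -8/9: the factorial ratio (prefactor -8/9) (k+a-1)!/(a-1)! is a rising factorial (a)_k.
Term ratio: r(k) = 1 * (k-7/9) (k+3) / [(k+103/18) (k+1)] - rational in k, leading ratio 1; with t_0 = -8/9, classification follows.


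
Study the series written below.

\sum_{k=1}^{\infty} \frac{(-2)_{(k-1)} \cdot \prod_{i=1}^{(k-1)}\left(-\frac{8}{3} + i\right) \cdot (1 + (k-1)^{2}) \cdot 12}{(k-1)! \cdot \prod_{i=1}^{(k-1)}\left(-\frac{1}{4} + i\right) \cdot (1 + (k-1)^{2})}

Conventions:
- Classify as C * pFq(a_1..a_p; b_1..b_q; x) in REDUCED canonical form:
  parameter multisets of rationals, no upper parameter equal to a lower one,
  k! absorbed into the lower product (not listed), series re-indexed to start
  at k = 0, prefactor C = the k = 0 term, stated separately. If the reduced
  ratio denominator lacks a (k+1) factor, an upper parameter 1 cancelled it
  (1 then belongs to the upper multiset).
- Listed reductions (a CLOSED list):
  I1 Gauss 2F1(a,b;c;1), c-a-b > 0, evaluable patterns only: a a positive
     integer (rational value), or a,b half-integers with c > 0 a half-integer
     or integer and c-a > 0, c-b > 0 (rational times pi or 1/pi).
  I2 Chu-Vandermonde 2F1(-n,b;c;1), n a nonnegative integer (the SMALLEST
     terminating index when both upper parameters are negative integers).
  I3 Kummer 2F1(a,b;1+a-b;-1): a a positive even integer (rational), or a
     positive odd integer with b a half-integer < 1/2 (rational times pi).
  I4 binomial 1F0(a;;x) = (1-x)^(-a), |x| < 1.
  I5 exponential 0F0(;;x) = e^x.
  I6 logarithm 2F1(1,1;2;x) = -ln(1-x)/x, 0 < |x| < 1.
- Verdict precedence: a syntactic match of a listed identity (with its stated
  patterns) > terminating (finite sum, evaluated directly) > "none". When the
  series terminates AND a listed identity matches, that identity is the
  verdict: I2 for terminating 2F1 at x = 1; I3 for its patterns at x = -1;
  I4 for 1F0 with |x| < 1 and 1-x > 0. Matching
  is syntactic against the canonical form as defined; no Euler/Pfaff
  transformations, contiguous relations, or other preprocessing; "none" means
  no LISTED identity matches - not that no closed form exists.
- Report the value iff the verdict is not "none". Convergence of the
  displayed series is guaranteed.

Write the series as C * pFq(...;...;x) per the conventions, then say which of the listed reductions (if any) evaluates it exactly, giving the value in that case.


x = 1 here; the reduced form reads 2F1, upper {-2, -\frac{5}{3}}, lower {\frac{3}{4}}, C = 12. Verdict (x = 1): the Chu-Vandermonde identity I2 applies (terminating 2F1 at x = 1 with n = 2, b = -5/3, c = \frac{3}{4}). Value: \frac{4756}{63}.

Key observation: t_0 = 12 here, and k^2 + 1 divides numerator and denominator alike; C = 12, x = 1 after cancelling.
Consecutive-term ratio: r(k) = 1 * (k-2) (k-\frac{5}{3}) / [(k+\frac{3}{4}) (k+1)] ; factor over Q: parameters, x = 1, and C = 12.


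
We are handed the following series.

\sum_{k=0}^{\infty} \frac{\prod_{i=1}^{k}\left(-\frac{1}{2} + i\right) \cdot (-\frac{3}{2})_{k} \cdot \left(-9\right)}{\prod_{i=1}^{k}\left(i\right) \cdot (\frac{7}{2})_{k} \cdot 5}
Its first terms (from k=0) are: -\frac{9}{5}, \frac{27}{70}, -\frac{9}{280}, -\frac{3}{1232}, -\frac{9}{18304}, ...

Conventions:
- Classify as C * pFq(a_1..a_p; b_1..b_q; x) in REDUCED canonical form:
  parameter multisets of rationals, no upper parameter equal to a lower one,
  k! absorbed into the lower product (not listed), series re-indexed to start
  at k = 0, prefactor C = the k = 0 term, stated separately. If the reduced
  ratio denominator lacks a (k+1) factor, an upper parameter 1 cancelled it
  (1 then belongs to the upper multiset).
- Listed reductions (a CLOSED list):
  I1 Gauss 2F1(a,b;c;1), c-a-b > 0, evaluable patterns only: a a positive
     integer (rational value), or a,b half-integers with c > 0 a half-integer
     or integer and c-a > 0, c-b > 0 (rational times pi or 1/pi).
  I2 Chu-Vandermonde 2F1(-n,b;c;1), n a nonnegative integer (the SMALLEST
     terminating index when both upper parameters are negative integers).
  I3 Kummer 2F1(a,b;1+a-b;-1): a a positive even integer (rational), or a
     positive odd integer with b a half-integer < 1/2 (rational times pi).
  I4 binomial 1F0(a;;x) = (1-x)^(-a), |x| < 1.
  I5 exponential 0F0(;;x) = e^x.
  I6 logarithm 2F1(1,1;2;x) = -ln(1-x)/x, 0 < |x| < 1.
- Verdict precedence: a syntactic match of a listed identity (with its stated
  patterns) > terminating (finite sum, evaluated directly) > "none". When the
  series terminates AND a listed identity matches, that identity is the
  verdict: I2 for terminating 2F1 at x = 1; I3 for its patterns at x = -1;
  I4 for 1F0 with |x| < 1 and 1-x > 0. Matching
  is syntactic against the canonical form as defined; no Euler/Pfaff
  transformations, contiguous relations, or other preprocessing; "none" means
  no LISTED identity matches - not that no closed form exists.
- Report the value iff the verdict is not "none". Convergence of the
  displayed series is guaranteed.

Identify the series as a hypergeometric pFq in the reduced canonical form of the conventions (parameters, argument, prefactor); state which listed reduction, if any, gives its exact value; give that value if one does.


Prefactor -\frac{9}{5}, argument 1: 2F1 with upper {-\frac{3}{2}, \frac{1}{2}} over lower {\frac{7}{2}}. Verdict: Gauss's theorem I1 (half-integer case) fires (x = 1; upper {-\frac{3}{2}, \frac{1}{2}} half-integers, c = \frac{7}{2} in the evaluable pattern). Its exact value is \left(-\frac{945}{2048}\right) \cdot \pi.

Structural cue: from the first term -\frac{9}{5}: the running product (prefactor -9/5) telescopes to a rising factorial.
Adjacent-term ratio: r(k) = 1 * (k-\frac{3}{2}) (k+\frac{1}{2}) / [(k+\frac{7}{2}) (k+1)] - poly over poly, x = 1 from leading terms; C = -\frac{9}{5} at k = 0.


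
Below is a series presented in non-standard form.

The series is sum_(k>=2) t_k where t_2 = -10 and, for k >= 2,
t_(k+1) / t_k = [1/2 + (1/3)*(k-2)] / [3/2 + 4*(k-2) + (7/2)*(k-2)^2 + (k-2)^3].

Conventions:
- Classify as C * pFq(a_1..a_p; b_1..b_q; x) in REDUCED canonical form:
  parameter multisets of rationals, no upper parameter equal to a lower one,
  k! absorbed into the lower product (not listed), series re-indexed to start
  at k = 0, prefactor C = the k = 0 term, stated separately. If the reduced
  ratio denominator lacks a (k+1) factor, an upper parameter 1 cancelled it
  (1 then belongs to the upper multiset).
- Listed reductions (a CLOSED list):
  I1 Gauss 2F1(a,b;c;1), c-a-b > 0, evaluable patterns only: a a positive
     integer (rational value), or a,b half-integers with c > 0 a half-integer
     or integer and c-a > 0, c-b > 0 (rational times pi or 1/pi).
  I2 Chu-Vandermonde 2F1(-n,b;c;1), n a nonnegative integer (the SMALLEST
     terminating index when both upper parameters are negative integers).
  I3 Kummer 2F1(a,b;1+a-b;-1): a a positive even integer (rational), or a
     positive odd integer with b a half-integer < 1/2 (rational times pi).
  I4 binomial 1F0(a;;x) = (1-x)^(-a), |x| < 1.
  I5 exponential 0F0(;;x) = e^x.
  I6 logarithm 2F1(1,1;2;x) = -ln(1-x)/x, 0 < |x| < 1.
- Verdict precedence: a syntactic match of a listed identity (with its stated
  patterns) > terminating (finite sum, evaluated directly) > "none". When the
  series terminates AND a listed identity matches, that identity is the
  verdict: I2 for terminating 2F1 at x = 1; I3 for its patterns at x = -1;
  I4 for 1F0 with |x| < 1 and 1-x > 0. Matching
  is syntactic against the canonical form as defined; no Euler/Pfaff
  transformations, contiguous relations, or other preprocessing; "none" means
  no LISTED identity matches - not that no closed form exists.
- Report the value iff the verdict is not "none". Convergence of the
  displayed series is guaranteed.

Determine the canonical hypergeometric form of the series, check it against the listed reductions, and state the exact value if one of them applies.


Canonical form: C = -10 times 0F1 with upper {-}, lower {1}, x = 1/3. Verdict: none. A 0F1 with upper {-} fits none of I1-I6 at x = 1/3; the sum runs forever.

The tell: with t_0 = -10, the expanded ratio factors over Q; C = -10, x = 1/3, roots give parameters.
Ratio: r(k) = (1/3) * 1 / [(k+1) (k+1)] - rational in k, leading ratio (1/3); with t_0 = -10, classification follows.


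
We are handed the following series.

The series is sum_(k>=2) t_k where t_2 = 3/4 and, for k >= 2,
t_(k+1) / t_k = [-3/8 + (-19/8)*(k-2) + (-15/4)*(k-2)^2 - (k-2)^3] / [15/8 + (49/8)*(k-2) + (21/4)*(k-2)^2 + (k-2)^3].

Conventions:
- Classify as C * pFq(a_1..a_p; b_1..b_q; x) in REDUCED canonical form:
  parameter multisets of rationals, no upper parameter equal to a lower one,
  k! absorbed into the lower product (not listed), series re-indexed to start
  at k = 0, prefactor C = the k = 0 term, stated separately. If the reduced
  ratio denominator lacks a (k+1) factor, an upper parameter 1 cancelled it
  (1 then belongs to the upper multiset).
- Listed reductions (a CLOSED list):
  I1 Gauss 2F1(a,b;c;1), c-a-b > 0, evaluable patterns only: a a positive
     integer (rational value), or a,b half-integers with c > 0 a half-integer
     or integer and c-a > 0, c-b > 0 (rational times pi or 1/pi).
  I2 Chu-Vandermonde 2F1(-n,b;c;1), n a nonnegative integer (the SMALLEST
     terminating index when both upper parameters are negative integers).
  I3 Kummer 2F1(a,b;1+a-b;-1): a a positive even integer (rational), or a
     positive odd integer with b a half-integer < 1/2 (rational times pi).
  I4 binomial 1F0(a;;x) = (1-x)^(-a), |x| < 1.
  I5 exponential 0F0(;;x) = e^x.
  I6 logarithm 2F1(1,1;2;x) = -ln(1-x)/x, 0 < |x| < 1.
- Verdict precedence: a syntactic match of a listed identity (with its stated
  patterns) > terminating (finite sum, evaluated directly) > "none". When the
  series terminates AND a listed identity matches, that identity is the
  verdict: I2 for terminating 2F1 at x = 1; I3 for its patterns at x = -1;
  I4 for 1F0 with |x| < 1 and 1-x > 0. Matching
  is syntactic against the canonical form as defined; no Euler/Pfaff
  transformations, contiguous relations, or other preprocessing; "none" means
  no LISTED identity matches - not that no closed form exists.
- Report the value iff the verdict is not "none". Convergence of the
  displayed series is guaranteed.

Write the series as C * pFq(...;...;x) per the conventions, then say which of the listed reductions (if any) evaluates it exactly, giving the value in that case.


Prefactor 3/4, argument -1: 2F1 with upper {1/4, 3} over lower {15/4}. Verdict: none. A 2F1 with upper {1/4, 3} fits none of I1-I6 at x = -1; the sum runs forever.

First insight: with t_0 = 3/4, cancel k + 1/2 from the displayed ratio first; then prefactor 3/4.
Step ratio: r(k) = (-1) * (k+1/4) (k+3) / [(k+15/4) (k+1)] - rational in k, leading ratio (-1); with t_0 = 3/4, classification follows.


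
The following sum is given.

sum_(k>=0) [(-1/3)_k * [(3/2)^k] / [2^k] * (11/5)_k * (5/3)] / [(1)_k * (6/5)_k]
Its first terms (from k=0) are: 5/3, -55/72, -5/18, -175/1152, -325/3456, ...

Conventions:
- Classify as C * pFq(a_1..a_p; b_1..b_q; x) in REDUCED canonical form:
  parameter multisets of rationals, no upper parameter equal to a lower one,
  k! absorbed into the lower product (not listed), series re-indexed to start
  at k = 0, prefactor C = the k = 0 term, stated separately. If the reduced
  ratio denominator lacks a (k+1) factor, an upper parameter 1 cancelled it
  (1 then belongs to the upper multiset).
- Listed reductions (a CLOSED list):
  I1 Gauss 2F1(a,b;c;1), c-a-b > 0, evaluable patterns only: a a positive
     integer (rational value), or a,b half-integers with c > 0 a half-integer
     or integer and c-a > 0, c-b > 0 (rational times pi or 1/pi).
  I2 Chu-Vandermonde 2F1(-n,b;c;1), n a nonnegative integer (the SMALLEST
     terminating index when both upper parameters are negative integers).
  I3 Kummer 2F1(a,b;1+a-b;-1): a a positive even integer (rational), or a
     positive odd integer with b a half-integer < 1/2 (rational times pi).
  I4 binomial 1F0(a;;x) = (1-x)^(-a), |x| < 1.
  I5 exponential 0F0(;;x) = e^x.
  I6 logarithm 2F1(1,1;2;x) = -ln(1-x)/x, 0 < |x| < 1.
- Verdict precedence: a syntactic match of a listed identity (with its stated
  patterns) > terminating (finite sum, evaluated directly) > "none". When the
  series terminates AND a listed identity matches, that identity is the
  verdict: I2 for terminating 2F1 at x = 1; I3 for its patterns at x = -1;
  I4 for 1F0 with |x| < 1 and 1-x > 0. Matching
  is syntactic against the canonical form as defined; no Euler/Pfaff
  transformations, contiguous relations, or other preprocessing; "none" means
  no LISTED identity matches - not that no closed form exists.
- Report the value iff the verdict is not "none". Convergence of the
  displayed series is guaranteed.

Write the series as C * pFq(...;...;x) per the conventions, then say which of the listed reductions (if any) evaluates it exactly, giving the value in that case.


Classification (C = 5/3): 2F1 with upper {-1/3, 11/5}, lower {6/5}, argument x = 3/4. Verdict: no listed reduction: x = 3/4 and upper {-1/3, 11/5} fail every I1-I6 pattern.

Structural cue: t_0 = 5/3 here, and (1)_k (prefactor 5/3) is k! itself.
Adjacent-term ratio: r(k) = (3/4) * (k-1/3) (k+11/5) / [(k+6/5) (k+1)] - poly over poly, x = (3/4) from leading terms; C = 5/3 at k = 0.


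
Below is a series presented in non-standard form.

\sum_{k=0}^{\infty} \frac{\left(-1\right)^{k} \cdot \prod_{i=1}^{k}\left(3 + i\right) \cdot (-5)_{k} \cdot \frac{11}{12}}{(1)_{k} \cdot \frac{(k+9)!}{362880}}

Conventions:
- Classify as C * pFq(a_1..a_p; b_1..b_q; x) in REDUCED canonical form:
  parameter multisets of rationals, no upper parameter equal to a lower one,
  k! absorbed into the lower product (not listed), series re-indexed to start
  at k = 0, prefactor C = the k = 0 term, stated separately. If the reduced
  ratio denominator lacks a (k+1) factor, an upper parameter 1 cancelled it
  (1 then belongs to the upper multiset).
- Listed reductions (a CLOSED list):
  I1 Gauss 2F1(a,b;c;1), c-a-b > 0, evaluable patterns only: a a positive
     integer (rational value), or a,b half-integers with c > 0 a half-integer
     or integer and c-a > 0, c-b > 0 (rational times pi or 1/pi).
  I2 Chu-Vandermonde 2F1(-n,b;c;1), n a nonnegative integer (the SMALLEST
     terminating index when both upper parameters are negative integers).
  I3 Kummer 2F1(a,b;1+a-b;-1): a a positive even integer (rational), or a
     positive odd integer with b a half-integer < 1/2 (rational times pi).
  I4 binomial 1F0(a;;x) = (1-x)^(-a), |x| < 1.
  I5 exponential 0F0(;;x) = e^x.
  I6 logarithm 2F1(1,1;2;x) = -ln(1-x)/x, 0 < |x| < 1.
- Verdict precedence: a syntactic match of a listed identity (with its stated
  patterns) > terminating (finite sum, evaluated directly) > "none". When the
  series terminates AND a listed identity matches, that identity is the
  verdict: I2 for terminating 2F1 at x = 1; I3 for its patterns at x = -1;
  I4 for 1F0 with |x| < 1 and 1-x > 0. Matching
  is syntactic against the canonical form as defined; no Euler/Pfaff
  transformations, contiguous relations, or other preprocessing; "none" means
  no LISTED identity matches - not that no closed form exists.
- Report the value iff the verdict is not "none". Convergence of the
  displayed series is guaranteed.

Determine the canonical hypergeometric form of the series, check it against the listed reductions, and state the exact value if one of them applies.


At argument -1: a 2F1 with upper {-5, 4}, lower {10}, scaled by C = \frac{11}{12}. Verdict at x = -1: Kummer (I3) matches (x = -1; c = 10 equals 1+a-b for upper {-5, 4}: listed pattern). Hence: \frac{11}{2}.

The tell: t_0 = \frac{11}{12} here, and the running product (C = 11/12, x = -1) telescopes to a rising factorial.
Term ratio: r(k) = -1 * (k-5) (k+4) / [(k+10) (k+1)] - rational in k, leading ratio -1; with t_0 = \frac{11}{12}, classification follows.


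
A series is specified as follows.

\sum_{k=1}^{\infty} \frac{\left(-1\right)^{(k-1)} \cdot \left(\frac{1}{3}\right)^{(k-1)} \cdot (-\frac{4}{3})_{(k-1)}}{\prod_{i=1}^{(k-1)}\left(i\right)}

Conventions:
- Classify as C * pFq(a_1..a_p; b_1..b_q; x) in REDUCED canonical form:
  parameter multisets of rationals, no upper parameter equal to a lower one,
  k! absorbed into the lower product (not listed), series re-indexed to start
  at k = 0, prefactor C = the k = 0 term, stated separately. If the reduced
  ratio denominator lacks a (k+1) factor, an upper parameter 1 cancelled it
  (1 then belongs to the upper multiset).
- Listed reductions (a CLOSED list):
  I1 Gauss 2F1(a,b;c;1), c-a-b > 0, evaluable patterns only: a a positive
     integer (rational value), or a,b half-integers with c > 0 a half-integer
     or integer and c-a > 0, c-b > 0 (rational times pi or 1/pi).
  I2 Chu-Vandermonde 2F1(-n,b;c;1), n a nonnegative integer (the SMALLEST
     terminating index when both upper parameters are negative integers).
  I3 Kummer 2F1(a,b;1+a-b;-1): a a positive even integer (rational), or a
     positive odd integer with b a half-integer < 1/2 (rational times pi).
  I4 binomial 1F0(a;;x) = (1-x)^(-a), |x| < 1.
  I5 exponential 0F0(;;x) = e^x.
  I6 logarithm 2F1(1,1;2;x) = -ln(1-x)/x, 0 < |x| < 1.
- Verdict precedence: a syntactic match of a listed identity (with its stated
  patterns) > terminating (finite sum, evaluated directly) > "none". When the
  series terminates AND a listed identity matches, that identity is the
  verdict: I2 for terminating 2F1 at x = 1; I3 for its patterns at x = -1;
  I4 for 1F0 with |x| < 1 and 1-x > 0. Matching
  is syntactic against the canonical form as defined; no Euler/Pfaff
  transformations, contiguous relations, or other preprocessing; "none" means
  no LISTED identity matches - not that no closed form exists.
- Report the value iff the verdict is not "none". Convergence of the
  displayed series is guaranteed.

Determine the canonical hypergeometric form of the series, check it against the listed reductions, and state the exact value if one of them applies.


The series (x = -\frac{1}{3}) is 1F0: upper {-\frac{4}{3}}, lower {-}, prefactor 1. Verdict at x = -\frac{1}{3}: binomial (I4) matches (the 1F0 binomial series: exponent 4/3, x = -\frac{1}{3}). Value: \left(\frac{4}{3}\right)^{\frac{4}{3}}.

Structural cue: t_0 = 1 here, and the (-1)^k factor (C = 1, x = -1/3) folds into the argument's sign.
Ratio: r(k) = -\frac{1}{3} * (k-\frac{4}{3}) / [(k+1)] ; factor over Q: parameters, x = -\frac{1}{3}, and C = 1.


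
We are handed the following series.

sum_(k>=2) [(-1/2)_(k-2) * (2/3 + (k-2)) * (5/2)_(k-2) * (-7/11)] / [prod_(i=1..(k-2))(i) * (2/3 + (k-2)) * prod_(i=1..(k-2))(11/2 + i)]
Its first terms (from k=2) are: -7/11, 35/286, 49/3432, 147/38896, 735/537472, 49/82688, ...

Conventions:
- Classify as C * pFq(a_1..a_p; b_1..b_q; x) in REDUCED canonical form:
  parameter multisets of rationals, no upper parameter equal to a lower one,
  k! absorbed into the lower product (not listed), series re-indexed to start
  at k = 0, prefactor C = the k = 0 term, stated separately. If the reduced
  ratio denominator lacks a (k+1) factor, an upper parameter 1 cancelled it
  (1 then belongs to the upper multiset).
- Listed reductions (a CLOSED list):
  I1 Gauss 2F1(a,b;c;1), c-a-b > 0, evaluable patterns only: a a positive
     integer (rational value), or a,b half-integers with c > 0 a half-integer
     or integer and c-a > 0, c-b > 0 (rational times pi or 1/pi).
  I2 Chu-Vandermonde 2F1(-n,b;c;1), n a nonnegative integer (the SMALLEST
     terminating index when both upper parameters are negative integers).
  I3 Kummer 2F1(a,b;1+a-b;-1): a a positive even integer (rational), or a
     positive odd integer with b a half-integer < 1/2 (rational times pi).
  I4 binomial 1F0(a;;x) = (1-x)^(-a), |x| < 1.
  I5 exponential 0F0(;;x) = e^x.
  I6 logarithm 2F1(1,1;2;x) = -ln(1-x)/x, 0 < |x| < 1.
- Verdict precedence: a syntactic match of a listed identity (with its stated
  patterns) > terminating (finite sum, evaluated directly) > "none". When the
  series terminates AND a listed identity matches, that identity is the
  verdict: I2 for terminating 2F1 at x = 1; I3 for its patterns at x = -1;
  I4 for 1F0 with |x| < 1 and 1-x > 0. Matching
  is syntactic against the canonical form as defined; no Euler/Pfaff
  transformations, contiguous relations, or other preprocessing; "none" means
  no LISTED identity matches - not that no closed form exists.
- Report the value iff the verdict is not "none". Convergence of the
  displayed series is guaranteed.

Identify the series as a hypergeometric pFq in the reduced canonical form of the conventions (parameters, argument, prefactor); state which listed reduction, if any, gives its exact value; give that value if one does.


The series (x = 1) is 2F1: upper {-1/2, 5/2}, lower {13/2}, prefactor -7/11. Verdict (x = 1): Gauss (I1, half-integer pattern) applies (x = 1; upper {-1/2, 5/2} half-integers, c = 13/2 in the evaluable pattern). Its exact value is (-5145/32768) * pi.

Structural cue: x = 1 and the product of the first k integers (C = -7/11) is k!.
Ratio: r(k) = 1 * (k-1/2) (k+5/2) / [(k+13/2) (k+1)] - rational; roots negated = parameters, x = 1, C = -7/11.


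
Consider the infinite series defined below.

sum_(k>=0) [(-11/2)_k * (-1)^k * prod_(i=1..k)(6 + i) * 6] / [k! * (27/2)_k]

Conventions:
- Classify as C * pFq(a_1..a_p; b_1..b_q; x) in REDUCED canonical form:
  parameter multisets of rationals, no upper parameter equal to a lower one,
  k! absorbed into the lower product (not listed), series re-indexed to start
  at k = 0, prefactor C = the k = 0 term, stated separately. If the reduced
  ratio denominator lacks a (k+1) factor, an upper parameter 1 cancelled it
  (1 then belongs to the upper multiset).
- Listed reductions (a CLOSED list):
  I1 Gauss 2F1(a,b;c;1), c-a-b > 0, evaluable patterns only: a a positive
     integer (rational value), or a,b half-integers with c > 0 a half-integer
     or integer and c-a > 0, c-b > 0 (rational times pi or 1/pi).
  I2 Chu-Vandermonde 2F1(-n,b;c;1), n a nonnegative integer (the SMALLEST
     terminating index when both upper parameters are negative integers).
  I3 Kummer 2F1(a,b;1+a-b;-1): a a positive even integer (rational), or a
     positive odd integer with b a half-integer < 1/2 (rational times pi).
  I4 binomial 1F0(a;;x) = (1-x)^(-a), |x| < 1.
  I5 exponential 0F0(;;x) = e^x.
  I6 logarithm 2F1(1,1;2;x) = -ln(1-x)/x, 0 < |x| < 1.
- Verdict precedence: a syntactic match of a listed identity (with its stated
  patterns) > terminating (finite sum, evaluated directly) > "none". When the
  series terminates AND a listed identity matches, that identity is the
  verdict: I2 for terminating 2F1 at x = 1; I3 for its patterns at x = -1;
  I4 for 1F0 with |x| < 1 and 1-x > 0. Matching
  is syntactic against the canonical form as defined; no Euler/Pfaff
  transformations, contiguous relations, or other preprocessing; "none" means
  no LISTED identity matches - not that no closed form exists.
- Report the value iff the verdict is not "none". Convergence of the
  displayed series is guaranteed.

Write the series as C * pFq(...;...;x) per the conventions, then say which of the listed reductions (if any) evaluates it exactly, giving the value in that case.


Key step: t_0 = 6 here, and the running product (prefactor 6) telescopes to a rising factorial.
Consecutive-term ratio: r(k) = (-1) * (k-11/2) (k+7) / [(k+27/2) (k+1)] - rational in k, leading ratio (-1); with t_0 = 6, classification follows.

With C = 6: the canonical form is 2F1(-11/2, 7; 27/2; -1). Verdict: Kummer (I3) applies (x = -1; c = 27/2 equals 1+a-b for upper {-11/2, 7}: listed pattern). Its exact value is (2788660875/134217728) * pi.


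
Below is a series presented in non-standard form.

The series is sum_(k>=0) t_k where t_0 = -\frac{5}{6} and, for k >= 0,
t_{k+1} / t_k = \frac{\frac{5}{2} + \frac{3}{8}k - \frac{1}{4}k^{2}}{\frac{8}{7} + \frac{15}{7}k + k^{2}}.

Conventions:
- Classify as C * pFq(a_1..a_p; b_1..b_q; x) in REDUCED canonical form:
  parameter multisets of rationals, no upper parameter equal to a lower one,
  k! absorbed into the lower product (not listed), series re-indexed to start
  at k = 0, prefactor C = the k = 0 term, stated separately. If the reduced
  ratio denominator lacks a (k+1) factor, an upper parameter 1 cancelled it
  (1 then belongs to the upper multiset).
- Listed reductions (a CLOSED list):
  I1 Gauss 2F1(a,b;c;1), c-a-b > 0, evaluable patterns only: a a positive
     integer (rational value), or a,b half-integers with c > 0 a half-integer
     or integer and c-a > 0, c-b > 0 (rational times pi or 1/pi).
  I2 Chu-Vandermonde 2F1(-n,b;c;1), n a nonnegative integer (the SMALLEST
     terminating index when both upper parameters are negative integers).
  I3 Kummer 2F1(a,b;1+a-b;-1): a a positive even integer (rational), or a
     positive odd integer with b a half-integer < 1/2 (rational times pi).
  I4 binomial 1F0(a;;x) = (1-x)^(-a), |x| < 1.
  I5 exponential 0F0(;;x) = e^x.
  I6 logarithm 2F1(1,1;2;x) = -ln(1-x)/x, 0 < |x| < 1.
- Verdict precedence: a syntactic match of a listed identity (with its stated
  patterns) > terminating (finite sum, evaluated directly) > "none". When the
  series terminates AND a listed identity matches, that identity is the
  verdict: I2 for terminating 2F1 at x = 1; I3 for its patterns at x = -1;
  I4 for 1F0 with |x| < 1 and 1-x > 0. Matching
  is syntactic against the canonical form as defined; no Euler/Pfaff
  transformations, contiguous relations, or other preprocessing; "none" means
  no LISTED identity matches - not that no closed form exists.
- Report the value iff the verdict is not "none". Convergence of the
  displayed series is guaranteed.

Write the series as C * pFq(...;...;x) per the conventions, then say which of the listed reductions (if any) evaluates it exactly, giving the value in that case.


At argument -\frac{1}{4}: a 2F1 with upper {-4, \frac{5}{2}}, lower {\frac{8}{7}}, scaled by C = -\frac{5}{6}. Verdict: terminating - upper parameter -4 makes this a finite sum (last index 4), evaluated exactly. Sum: -\frac{509437955}{125435904}.

First insight: t_0 being -\frac{5}{6}, the expanded ratio factors over Q; C = -5/6, roots give parameters.
Step ratio: r(k) = -\frac{1}{4} * (k-4) (k+\frac{5}{2}) / [(k+\frac{8}{7}) (k+1)] ; factor over Q: parameters, x = -\frac{1}{4}, and C = -\frac{5}{6}.


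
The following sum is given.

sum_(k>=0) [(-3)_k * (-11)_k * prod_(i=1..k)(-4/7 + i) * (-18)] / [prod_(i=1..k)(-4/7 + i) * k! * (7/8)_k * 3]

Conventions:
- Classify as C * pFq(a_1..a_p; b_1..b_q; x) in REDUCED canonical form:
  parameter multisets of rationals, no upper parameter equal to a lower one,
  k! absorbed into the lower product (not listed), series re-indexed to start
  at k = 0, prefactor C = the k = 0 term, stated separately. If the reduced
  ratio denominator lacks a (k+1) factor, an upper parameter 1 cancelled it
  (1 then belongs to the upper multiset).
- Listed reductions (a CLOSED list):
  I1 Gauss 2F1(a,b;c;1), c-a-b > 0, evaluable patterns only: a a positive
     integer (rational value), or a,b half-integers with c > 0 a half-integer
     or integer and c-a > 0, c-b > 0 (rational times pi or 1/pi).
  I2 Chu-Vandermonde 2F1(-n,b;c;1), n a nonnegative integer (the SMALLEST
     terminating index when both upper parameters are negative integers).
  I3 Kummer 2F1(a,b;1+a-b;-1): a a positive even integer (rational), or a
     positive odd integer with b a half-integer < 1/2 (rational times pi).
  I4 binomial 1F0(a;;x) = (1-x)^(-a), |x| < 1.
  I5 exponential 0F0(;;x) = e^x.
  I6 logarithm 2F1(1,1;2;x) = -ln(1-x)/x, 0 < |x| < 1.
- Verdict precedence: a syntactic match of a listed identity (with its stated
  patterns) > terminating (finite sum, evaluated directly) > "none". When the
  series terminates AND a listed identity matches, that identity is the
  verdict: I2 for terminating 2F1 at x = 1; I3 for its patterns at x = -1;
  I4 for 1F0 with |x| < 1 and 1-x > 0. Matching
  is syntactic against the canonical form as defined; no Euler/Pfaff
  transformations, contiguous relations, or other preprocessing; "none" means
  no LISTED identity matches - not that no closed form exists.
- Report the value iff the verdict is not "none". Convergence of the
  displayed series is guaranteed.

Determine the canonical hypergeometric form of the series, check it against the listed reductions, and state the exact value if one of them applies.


First insight: t_0 = -6 here, and the constant factors (C = -6) combine into one prefactor.
Step ratio: r(k) = 1 * (k-11) (k-3) / [(k+7/8) (k+1)] ; factor over Q: parameters, x = 1, and C = -6.

Classification (C = -6): 2F1 with upper {-11, -3}, lower {7/8}, argument x = 1. Verdict (x = 1): Vandermonde's identity (I2) applies (terminating 2F1 at x = 1 with n = 3, b = -11, c = 7/8). Value: -434454/161.


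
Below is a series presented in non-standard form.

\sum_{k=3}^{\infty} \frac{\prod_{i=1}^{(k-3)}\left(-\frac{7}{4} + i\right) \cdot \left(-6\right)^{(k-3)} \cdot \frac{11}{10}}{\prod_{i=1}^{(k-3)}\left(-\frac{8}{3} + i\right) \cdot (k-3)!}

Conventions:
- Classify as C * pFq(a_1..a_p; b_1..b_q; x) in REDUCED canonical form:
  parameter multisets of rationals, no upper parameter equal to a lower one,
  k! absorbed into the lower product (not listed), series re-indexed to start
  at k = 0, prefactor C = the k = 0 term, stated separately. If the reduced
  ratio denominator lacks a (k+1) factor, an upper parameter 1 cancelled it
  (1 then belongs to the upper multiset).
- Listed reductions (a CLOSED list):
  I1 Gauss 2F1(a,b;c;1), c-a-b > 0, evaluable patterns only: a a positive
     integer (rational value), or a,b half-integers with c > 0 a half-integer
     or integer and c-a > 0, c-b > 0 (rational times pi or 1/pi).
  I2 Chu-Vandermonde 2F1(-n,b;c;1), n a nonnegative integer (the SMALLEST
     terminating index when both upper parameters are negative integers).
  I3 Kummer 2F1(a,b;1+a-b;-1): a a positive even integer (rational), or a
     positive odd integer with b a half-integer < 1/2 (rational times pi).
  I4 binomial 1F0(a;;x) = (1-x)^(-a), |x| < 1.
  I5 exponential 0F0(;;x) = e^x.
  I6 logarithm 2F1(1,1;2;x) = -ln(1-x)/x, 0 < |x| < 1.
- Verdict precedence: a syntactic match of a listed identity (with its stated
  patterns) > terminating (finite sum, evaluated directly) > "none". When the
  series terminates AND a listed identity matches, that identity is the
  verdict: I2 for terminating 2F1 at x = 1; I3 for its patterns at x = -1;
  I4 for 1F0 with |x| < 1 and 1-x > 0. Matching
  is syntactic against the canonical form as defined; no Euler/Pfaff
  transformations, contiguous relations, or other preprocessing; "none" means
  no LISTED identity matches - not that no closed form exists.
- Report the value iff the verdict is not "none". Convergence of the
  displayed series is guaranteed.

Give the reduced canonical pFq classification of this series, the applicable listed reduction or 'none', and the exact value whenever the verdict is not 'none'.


Reduced: x = -6, 1F1, upper = {-\frac{3}{4}}, lower = {-\frac{5}{3}}, C = \frac{11}{10}. Verdict: no listed reduction: x = -6 and upper {-\frac{3}{4}} fail every I1-I6 pattern.

Structural cue: with t_0 = \frac{11}{10}, the running product (C = 11/10) telescopes to a rising factorial.
Term ratio: r(k) = -6 * (k-\frac{3}{4}) / [(k-\frac{5}{3}) (k+1)] - rational; roots negated = parameters, x = -6, C = \frac{11}{10}.


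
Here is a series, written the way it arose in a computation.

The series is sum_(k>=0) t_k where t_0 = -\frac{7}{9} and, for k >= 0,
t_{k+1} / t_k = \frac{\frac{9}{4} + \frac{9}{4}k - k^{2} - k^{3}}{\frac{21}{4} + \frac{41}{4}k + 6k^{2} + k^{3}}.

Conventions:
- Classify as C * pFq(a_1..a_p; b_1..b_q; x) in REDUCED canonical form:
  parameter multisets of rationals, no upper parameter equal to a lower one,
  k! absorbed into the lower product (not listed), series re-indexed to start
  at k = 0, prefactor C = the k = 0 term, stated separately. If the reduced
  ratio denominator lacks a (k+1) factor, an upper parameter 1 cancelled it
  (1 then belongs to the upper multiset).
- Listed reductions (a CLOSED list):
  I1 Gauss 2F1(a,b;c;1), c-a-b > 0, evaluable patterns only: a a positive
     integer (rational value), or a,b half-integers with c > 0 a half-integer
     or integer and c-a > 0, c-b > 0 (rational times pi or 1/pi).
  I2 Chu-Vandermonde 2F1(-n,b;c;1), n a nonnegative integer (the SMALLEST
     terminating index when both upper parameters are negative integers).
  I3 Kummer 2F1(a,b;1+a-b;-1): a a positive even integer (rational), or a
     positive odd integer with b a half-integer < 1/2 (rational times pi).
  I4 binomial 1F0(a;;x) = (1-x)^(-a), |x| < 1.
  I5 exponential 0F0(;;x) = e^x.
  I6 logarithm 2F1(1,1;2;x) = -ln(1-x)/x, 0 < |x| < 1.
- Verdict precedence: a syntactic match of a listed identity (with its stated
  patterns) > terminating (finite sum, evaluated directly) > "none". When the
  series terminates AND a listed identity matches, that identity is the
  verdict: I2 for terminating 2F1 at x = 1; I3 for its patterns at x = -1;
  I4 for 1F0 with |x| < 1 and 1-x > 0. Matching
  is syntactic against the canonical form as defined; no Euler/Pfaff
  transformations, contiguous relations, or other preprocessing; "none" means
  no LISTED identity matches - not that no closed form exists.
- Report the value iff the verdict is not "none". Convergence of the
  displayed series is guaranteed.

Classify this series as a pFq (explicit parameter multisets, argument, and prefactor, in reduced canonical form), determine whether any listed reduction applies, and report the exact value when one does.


First insight: t_0 being -\frac{7}{9}, the expanded ratio factors over Q; C = -7/9, roots give parameters.
Consecutive-term ratio: r(k) = -1 * (k-\frac{3}{2}) (k+1) / [(k+\frac{7}{2}) (k+1)] - poly over poly, x = -1 from leading terms; C = -\frac{7}{9} at k = 0.

The series (x = -1) is 2F1: upper {-\frac{3}{2}, 1}, lower {\frac{7}{2}}, prefactor -\frac{7}{9}. Verdict: Kummer (I3) applies (x = -1; c = \frac{7}{2} equals 1+a-b for upper {-\frac{3}{2}, 1}: listed pattern). Its exact value is \left(-\frac{35}{96}\right) \cdot \pi.


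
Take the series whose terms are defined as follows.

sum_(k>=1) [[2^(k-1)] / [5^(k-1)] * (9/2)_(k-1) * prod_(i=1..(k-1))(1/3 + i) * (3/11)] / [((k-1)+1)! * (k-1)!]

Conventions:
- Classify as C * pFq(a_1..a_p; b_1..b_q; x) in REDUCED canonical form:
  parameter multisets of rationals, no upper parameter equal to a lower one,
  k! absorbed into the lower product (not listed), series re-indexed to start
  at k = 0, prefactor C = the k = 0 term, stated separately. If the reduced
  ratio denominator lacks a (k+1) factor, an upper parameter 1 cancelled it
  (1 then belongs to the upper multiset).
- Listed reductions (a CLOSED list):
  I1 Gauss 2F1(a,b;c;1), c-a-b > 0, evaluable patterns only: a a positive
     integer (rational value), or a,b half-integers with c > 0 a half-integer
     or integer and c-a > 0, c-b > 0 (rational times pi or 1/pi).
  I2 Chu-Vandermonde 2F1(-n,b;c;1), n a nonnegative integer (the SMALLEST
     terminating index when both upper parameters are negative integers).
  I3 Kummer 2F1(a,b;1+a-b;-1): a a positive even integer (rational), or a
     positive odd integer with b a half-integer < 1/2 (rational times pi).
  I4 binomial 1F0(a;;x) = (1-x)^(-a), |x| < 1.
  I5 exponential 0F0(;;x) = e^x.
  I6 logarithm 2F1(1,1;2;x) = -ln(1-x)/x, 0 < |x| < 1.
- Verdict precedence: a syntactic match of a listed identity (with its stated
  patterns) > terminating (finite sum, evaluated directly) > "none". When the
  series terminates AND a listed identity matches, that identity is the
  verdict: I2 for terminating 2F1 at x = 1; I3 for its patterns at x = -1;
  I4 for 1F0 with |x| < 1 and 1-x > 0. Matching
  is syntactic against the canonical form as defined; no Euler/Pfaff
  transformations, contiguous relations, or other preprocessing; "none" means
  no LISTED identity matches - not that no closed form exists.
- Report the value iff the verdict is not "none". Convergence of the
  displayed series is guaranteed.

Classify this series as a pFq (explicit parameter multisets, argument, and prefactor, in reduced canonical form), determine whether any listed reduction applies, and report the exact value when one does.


First insight: from the first term 3/11: the denominator's factorial ratio (prefactor 3/11) is a lower Pochhammer.
Step ratio: r(k) = (2/5) * (k+4/3) (k+9/2) / [(k+2) (k+1)] - rational in k. x = (2/5); t_0 = 3/11; negate the roots.

x = 2/5 here; the reduced form reads 2F1, upper {4/3, 9/2}, lower {2}, C = 3/11. Verdict: none here - no I1-I6 shape fits x = 2/5 with lower {2}.
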